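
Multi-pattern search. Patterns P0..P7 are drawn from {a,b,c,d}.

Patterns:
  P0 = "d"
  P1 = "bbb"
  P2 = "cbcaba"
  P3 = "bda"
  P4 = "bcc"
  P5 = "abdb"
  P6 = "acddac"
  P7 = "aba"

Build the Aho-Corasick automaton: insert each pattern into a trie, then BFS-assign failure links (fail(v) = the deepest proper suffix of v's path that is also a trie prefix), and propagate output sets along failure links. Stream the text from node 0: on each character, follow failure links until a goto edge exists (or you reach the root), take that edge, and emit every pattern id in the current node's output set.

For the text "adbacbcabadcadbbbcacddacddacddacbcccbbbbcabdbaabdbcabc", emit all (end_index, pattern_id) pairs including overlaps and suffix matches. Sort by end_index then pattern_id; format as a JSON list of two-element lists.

Build:
Trie (insert patterns):
  n0 'ε': a→15 b→2 c→5 d→1
  n1 'd': ·  ←P0
  n2 'b': b→3 c→13 d→11
  n3 'bb': b→4
  n4 'bbb': ·  ←P1
  n5 'c': b→6
  n6 'cb': c→7
  n7 'cbc': a→8
  n8 'cbca': b→9
  n9 'cbcab': a→10
  n10 'cbcaba': ·  ←P2
  n11 'bd': a→12
  n12 'bda': ·  ←P3
  n13 'bc': c→14
  n14 'bcc': ·  ←P4
  n15 'a': b→16 c→19
  n16 'ab': a→24 d→17
  n17 'abd': b→18
  n18 'abdb': ·  ←P5
  n19 'ac': d→20
  n20 'acd': d→21
  n21 'acdd': a→22
  n22 'acdda': c→23
  n23 'acddac': ·  ←P6
  n24 'aba': ·  ←P7

BFS fail/out derivation:
  fail(1) 'd': from fail(0)=0 chase 'd': 0 ⇒ 0;  out={0}∪out(0)={0}
  fail(2) 'b': from fail(0)=0 chase 'b': 0 ⇒ 0;  out=∅∪out(0)=∅
  fail(5) 'c': from fail(0)=0 chase 'c': 0 ⇒ 0;  out=∅∪out(0)=∅
  fail(15) 'a': from fail(0)=0 chase 'a': 0 ⇒ 0;  out=∅∪out(0)=∅
  fail(3) 'bb': from fail(2)=0 chase 'b': 0 ⇒ 2;  out=∅∪out(2)=∅
  fail(6) 'cb': from fail(5)=0 chase 'b': 0 ⇒ 2;  out=∅∪out(2)=∅
  fail(11) 'bd': from fail(2)=0 chase 'd': 0 ⇒ 1;  out=∅∪out(1)={0}
  fail(13) 'bc': from fail(2)=0 chase 'c': 0 ⇒ 5;  out=∅∪out(5)=∅
  fail(16) 'ab': from fail(15)=0 chase 'b': 0 ⇒ 2;  out=∅∪out(2)=∅
  fail(19) 'ac': from fail(15)=0 chase 'c': 0 ⇒ 5;  out=∅∪out(5)=∅
  fail(4) 'bbb': from fail(3)=2 chase 'b': 2 ⇒ 3;  out={1}∪out(3)={1}
  fail(7) 'cbc': from fail(6)=2 chase 'c': 2 ⇒ 13;  out=∅∪out(13)=∅
  fail(12) 'bda': from fail(11)=1 chase 'a': 1→0 ⇒ 15;  out={3}∪out(15)={3}
  fail(14) 'bcc': from fail(13)=5 chase 'c': 5→0 ⇒ 5;  out={4}∪out(5)={4}
  fail(17) 'abd': from fail(16)=2 chase 'd': 2 ⇒ 11;  out=∅∪out(11)={0}
  fail(20) 'acd': from fail(19)=5 chase 'd': 5→0 ⇒ 1;  out=∅∪out(1)={0}
  fail(24) 'aba': from fail(16)=2 chase 'a': 2→0 ⇒ 15;  out={7}∪out(15)={7}
  fail(8) 'cbca': from fail(7)=13 chase 'a': 13→5→0 ⇒ 15;  out=∅∪out(15)=∅
  fail(18) 'abdb': from fail(17)=11 chase 'b': 11→1→0 ⇒ 2;  out={5}∪out(2)={5}
  fail(21) 'acdd': from fail(20)=1 chase 'd': 1→0 ⇒ 1;  out=∅∪out(1)={0}
  fail(9) 'cbcab': from fail(8)=15 chase 'b': 15 ⇒ 16;  out=∅∪out(16)=∅
  fail(22) 'acdda': from fail(21)=1 chase 'a': 1→0 ⇒ 15;  out=∅∪out(15)=∅
  fail(10) 'cbcaba': from fail(9)=16 chase 'a': 16 ⇒ 24;  out={2}∪out(24)={2,7}
  fail(23) 'acddac': from fail(22)=15 chase 'c': 15 ⇒ 19;  out={6}∪out(19)={6}

Run:
pos 0 'a': at 15
pos 1 'd': at 1 ·f  emit P0@[1:1]
pos 2 'b': at 2 ·f
pos 3 'a': at 15 ·f
pos 4 'c': at 19
pos 5 'b': at 6 ·f
pos 6 'c': at 7
pos 7 'a': at 8
pos 8 'b': at 9
pos 9 'a': at 10  emit P2@[4:9],P7@[7:9]
pos 10 'd': at 1 ·f  emit P0@[10:10]
pos 11 'c': at 5 ·f
pos 12 'a': at 15 ·f
pos 13 'd': at 1 ·f  emit P0@[13:13]
pos 14 'b': at 2 ·f
pos 15 'b': at 3
pos 16 'b': at 4  emit P1@[14:16]
pos 17 'c': at 13 ·f
pos 18 'a': at 15 ·f
pos 19 'c': at 19
pos 20 'd': at 20  emit P0@[20:20]
pos 21 'd': at 21  emit P0@[21:21]
pos 22 'a': at 22
pos 23 'c': at 23  emit P6@[18:23]
pos 24 'd': at 20 ·f  emit P0@[24:24]
pos 25 'd': at 21  emit P0@[25:25]
pos 26 'a': at 22
pos 27 'c': at 23  emit P6@[22:27]
pos 28 'd': at 20 ·f  emit P0@[28:28]
pos 29 'd': at 21  emit P0@[29:29]
pos 30 'a': at 22
pos 31 'c': at 23  emit P6@[26:31]
pos 32 'b': at 6 ·f
pos 33 'c': at 7
pos 34 'c': at 14 ·f  emit P4@[32:34]
pos 35 'c': at 5 ·f
pos 36 'b': at 6
pos 37 'b': at 3 ·f
pos 38 'b': at 4  emit P1@[36:38]
pos 39 'b': at 4 ·f  emit P1@[37:39]
pos 40 'c': at 13 ·f
pos 41 'a': at 15 ·f
pos 42 'b': at 16
pos 43 'd': at 17  emit P0@[43:43]
pos 44 'b': at 18  emit P5@[41:44]
pos 45 'a': at 15 ·f
pos 46 'a': at 15 ·f
pos 47 'b': at 16
pos 48 'd': at 17  emit P0@[48:48]
pos 49 'b': at 18  emit P5@[46:49]
pos 50 'c': at 13 ·f
pos 51 'a': at 15 ·f
pos 52 'b': at 16
pos 53 'c': at 13 ·f

Result: [[1,0],[9,2],[9,7],[10,0],[13,0],[16,1],[20,0],[21,0],[23,6],[24,0],[25,0],[27,6],[28,0],[29,0],[31,6],[34,4],[38,1],[39,1],[43,0],[44,5],[48,0],[49,5]]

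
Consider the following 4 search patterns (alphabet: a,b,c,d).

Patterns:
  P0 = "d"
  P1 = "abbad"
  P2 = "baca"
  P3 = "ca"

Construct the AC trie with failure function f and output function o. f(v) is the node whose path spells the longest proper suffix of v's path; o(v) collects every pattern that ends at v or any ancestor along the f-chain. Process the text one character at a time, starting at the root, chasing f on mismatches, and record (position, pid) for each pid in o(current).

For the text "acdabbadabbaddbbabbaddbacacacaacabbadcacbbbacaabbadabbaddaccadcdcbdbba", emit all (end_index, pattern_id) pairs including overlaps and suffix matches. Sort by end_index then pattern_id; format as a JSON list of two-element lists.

Construct AC machine:
Trie (insert patterns):
  0='ε' goto a→2 b→7 c→11 d→1
  1='d' goto ·  [P0 ends]
  2='a' goto b→3
  3='ab' goto b→4
  4='abb' goto a→5
  5='abba' goto d→6
  6='abbad' goto ·  [P1 ends]
  7='b' goto a→8
  8='ba' goto c→9
  9='bac' goto a→10
  10='baca' goto ·  [P2 ends]
  11='c' goto a→12
  12='ca' goto ·  [P3 ends]

Failure links (BFS by depth):
  fail(1) 'd': from fail(0)=0 chase 'd': 0 ⇒ 0;  out={0}∪out(0)={0}
  fail(2) 'a': from fail(0)=0 chase 'a': 0 ⇒ 0;  out=∅∪out(0)=∅
  fail(7) 'b': from fail(0)=0 chase 'b': 0 ⇒ 0;  out=∅∪out(0)=∅
  fail(11) 'c': from fail(0)=0 chase 'c': 0 ⇒ 0;  out=∅∪out(0)=∅
  fail(3) 'ab': from fail(2)=0 chase 'b': 0 ⇒ 7;  out=∅∪out(7)=∅
  fail(8) 'ba': from fail(7)=0 chase 'a': 0 ⇒ 2;  out=∅∪out(2)=∅
  fail(12) 'ca': from fail(11)=0 chase 'a': 0 ⇒ 2;  out={3}∪out(2)={3}
  fail(4) 'abb': from fail(3)=7 chase 'b': 7→0 ⇒ 7;  out=∅∪out(7)=∅
  fail(9) 'bac': from fail(8)=2 chase 'c': 2→0 ⇒ 11;  out=∅∪out(11)=∅
  fail(5) 'abba': from fail(4)=7 chase 'a': 7 ⇒ 8;  out=∅∪out(8)=∅
  fail(10) 'baca': from fail(9)=11 chase 'a': 11 ⇒ 12;  out={2}∪out(12)={2,3}
  fail(6) 'abbad': from fail(5)=8 chase 'd': 8→2→0 ⇒ 1;  out={1}∪out(1)={0,1}

Run:
[0] read 'a'  n0⇒n2
[1] read 'c'  n2⇒n11 (via fail)
[2] read 'd'  n11⇒n1 (via fail)  emit P0@[2:2]
[3] read 'a'  n1⇒n2 (via fail)
[4] read 'b'  n2⇒n3
[5] read 'b'  n3⇒n4
[6] read 'a'  n4⇒n5
[7] read 'd'  n5⇒n6  emit P0@[7:7],P1@[3:7]
[8] read 'a'  n6⇒n2 (via fail)
[9] read 'b'  n2⇒n3
[10] read 'b'  n3⇒n4
[11] read 'a'  n4⇒n5
[12] read 'd'  n5⇒n6  emit P0@[12:12],P1@[8:12]
[13] read 'd'  n6⇒n1 (via fail)  emit P0@[13:13]
[14] read 'b'  n1⇒n7 (via fail)
[15] read 'b'  n7⇒n7 (via fail)
[16] read 'a'  n7⇒n8
[17] read 'b'  n8⇒n3 (via fail)
[18] read 'b'  n3⇒n4
[19] read 'a'  n4⇒n5
[20] read 'd'  n5⇒n6  emit P0@[20:20],P1@[16:20]
[21] read 'd'  n6⇒n1 (via fail)  emit P0@[21:21]
[22] read 'b'  n1⇒n7 (via fail)
[23] read 'a'  n7⇒n8
[24] read 'c'  n8⇒n9
[25] read 'a'  n9⇒n10  emit P2@[22:25],P3@[24:25]
[26] read 'c'  n10⇒n11 (via fail)
[27] read 'a'  n11⇒n12  emit P3@[26:27]
[28] read 'c'  n12⇒n11 (via fail)
[29] read 'a'  n11⇒n12  emit P3@[28:29]
[30] read 'a'  n12⇒n2 (via fail)
[31] read 'c'  n2⇒n11 (via fail)
[32] read 'a'  n11⇒n12  emit P3@[31:32]
[33] read 'b'  n12⇒n3 (via fail)
[34] read 'b'  n3⇒n4
[35] read 'a'  n4⇒n5
[36] read 'd'  n5⇒n6  emit P0@[36:36],P1@[32:36]
[37] read 'c'  n6⇒n11 (via fail)
[38] read 'a'  n11⇒n12  emit P3@[37:38]
[39] read 'c'  n12⇒n11 (via fail)
[40] read 'b'  n11⇒n7 (via fail)
[41] read 'b'  n7⇒n7 (via fail)
[42] read 'b'  n7⇒n7 (via fail)
[43] read 'a'  n7⇒n8
[44] read 'c'  n8⇒n9
[45] read 'a'  n9⇒n10  emit P2@[42:45],P3@[44:45]
[46] read 'a'  n10⇒n2 (via fail)
[47] read 'b'  n2⇒n3
[48] read 'b'  n3⇒n4
[49] read 'a'  n4⇒n5
[50] read 'd'  n5⇒n6  emit P0@[50:50],P1@[46:50]
[51] read 'a'  n6⇒n2 (via fail)
[52] read 'b'  n2⇒n3
[53] read 'b'  n3⇒n4
[54] read 'a'  n4⇒n5
[55] read 'd'  n5⇒n6  emit P0@[55:55],P1@[51:55]
[56] read 'd'  n6⇒n1 (via fail)  emit P0@[56:56]
[57] read 'a'  n1⇒n2 (via fail)
[58] read 'c'  n2⇒n11 (via fail)
[59] read 'c'  n11⇒n11 (via fail)
[60] read 'a'  n11⇒n12  emit P3@[59:60]
[61] read 'd'  n12⇒n1 (via fail)  emit P0@[61:61]
[62] read 'c'  n1⇒n11 (via fail)
[63] read 'd'  n11⇒n1 (via fail)  emit P0@[63:63]
[64] read 'c'  n1⇒n11 (via fail)
[65] read 'b'  n11⇒n7 (via fail)
[66] read 'd'  n7⇒n1 (via fail)  emit P0@[66:66]
[67] read 'b'  n1⇒n7 (via fail)
[68] read 'b'  n7⇒n7 (via fail)
[69] read 'a'  n7⇒n8

All matches (sorted): [[2,0],[7,0],[7,1],[12,0],[12,1],[13,0],[20,0],[20,1],[21,0],[25,2],[25,3],[27,3],[29,3],[32,3],[36,0],[36,1],[38,3],[45,2],[45,3],[50,0],[50,1],[55,0],[55,1],[56,0],[60,3],[61,0],[63,0],[66,0]]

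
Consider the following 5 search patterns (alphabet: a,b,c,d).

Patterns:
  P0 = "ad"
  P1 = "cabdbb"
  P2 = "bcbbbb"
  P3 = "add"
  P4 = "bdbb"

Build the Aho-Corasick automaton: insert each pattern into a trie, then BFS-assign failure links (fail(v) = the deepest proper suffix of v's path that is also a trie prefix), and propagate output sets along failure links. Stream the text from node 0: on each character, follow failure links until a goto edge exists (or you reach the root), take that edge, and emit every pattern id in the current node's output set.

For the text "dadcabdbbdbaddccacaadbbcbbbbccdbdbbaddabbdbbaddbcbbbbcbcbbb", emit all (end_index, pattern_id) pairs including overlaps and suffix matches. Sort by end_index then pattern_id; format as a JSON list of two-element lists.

Build:
Trie (insert patterns):
  0='ε' goto a→1 b→9 c→3
  1='a' goto d→2
  2='ad' goto d→15  ←P0
  3='c' goto a→4
  4='ca' goto b→5
  5='cab' goto d→6
  6='cabd' goto b→7
  7='cabdb' goto b→8
  8='cabdbb' goto ·  ←P1
  9='b' goto c→10 d→16
  10='bc' goto b→11
  11='bcb' goto b→12
  12='bcbb' goto b→13
  13='bcbbb' goto b→14
  14='bcbbbb' goto ·  ←P2
  15='add' goto ·  ←P3
  16='bd' goto b→17
  17='bdb' goto b→18
  18='bdbb' goto ·  ←P4

BFS fail/out derivation:
  fail(1) 'a': from fail(0)=0 chase 'a': 0 ⇒ 0;  out=∅∪out(0)=∅
  fail(3) 'c': from fail(0)=0 chase 'c': 0 ⇒ 0;  out=∅∪out(0)=∅
  fail(9) 'b': from fail(0)=0 chase 'b': 0 ⇒ 0;  out=∅∪out(0)=∅
  fail(2) 'ad': from fail(1)=0 chase 'd': 0 ⇒ 0;  out={0}∪out(0)={0}
  fail(4) 'ca': from fail(3)=0 chase 'a': 0 ⇒ 1;  out=∅∪out(1)=∅
  fail(10) 'bc': from fail(9)=0 chase 'c': 0 ⇒ 3;  out=∅∪out(3)=∅
  fail(16) 'bd': from fail(9)=0 chase 'd': 0 ⇒ 0;  out=∅∪out(0)=∅
  fail(5) 'cab': from fail(4)=1 chase 'b': 1→0 ⇒ 9;  out=∅∪out(9)=∅
  fail(11) 'bcb': from fail(10)=3 chase 'b': 3→0 ⇒ 9;  out=∅∪out(9)=∅
  fail(15) 'add': from fail(2)=0 chase 'd': 0 ⇒ 0;  out={3}∪out(0)={3}
  fail(17) 'bdb': from fail(16)=0 chase 'b': 0 ⇒ 9;  out=∅∪out(9)=∅
  fail(6) 'cabd': from fail(5)=9 chase 'd': 9 ⇒ 16;  out=∅∪out(16)=∅
  fail(12) 'bcbb': from fail(11)=9 chase 'b': 9→0 ⇒ 9;  out=∅∪out(9)=∅
  fail(18) 'bdbb': from fail(17)=9 chase 'b': 9→0 ⇒ 9;  out={4}∪out(9)={4}
  fail(7) 'cabdb': from fail(6)=16 chase 'b': 16 ⇒ 17;  out=∅∪out(17)=∅
  fail(13) 'bcbbb': from fail(12)=9 chase 'b': 9→0 ⇒ 9;  out=∅∪out(9)=∅
  fail(8) 'cabdbb': from fail(7)=17 chase 'b': 17 ⇒ 18;  out={1}∪out(18)={1,4}
  fail(14) 'bcbbbb': from fail(13)=9 chase 'b': 9→0 ⇒ 9;  out={2}∪out(9)={2}

Run:
pos 0 'd': at 0
pos 1 'a': at 1
pos 2 'd': at 2  emit P0@[1:2]
pos 3 'c': at 3 (via fail)
pos 4 'a': at 4
pos 5 'b': at 5
pos 6 'd': at 6
pos 7 'b': at 7
pos 8 'b': at 8  emit P1@[3:8],P4@[5:8]
pos 9 'd': at 16 (via fail)
pos 10 'b': at 17
pos 11 'a': at 1 (via fail)
pos 12 'd': at 2  emit P0@[11:12]
pos 13 'd': at 15  emit P3@[11:13]
pos 14 'c': at 3 (via fail)
pos 15 'c': at 3 (via fail)
pos 16 'a': at 4
pos 17 'c': at 3 (via fail)
pos 18 'a': at 4
pos 19 'a': at 1 (via fail)
pos 20 'd': at 2  emit P0@[19:20]
pos 21 'b': at 9 (via fail)
pos 22 'b': at 9 (via fail)
pos 23 'c': at 10
pos 24 'b': at 11
pos 25 'b': at 12
pos 26 'b': at 13
pos 27 'b': at 14  emit P2@[22:27]
pos 28 'c': at 10 (via fail)
pos 29 'c': at 3 (via fail)
pos 30 'd': at 0 (via fail)
pos 31 'b': at 9
pos 32 'd': at 16
pos 33 'b': at 17
pos 34 'b': at 18  emit P4@[31:34]
pos 35 'a': at 1 (via fail)
pos 36 'd': at 2  emit P0@[35:36]
pos 37 'd': at 15  emit P3@[35:37]
pos 38 'a': at 1 (via fail)
pos 39 'b': at 9 (via fail)
pos 40 'b': at 9 (via fail)
pos 41 'd': at 16
pos 42 'b': at 17
pos 43 'b': at 18  emit P4@[40:43]
pos 44 'a': at 1 (via fail)
pos 45 'd': at 2  emit P0@[44:45]
pos 46 'd': at 15  emit P3@[44:46]
pos 47 'b': at 9 (via fail)
pos 48 'c': at 10
pos 49 'b': at 11
pos 50 'b': at 12
pos 51 'b': at 13
pos 52 'b': at 14  emit P2@[47:52]
pos 53 'c': at 10 (via fail)
pos 54 'b': at 11
pos 55 'c': at 10 (via fail)
pos 56 'b': at 11
pos 57 'b': at 12
pos 58 'b': at 13

Result: [[2,0],[8,1],[8,4],[12,0],[13,3],[20,0],[27,2],[34,4],[36,0],[37,3],[43,4],[45,0],[46,3],[52,2]]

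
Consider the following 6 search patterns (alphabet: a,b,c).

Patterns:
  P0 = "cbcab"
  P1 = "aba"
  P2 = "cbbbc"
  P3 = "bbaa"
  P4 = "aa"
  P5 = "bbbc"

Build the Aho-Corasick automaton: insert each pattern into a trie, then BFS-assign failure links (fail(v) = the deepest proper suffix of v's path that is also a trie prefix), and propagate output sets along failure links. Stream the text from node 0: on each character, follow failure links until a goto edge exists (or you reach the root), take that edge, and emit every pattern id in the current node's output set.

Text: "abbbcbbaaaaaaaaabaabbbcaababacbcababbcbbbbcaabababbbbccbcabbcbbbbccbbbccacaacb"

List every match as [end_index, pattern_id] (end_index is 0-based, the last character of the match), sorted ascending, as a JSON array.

Construct AC machine:
Trie (insert patterns):
  0='ε' goto a→6 b→12 c→1
  1='c' goto b→2
  2='cb' goto b→9 c→3
  3='cbc' goto a→4
  4='cbca' goto b→5
  5='cbcab' goto ·  ←P0
  6='a' goto a→16 b→7
  7='ab' goto a→8
  8='aba' goto ·  ←P1
  9='cbb' goto b→10
  10='cbbb' goto c→11
  11='cbbbc' goto ·  ←P2
  12='b' goto b→13
  13='bb' goto a→14 b→17
  14='bba' goto a→15
  15='bbaa' goto ·  ←P3
  16='aa' goto ·  ←P4
  17='bbb' goto c→18
  18='bbbc' goto ·  ←P5

Failure links (BFS by depth):
  fail(1) 'c': from fail(0)=0 chase 'c': 0 ⇒ 0;  out=∅∪out(0)=∅
  fail(6) 'a': from fail(0)=0 chase 'a': 0 ⇒ 0;  out=∅∪out(0)=∅
  fail(12) 'b': from fail(0)=0 chase 'b': 0 ⇒ 0;  out=∅∪out(0)=∅
  fail(2) 'cb': from fail(1)=0 chase 'b': 0 ⇒ 12;  out=∅∪out(12)=∅
  fail(7) 'ab': from fail(6)=0 chase 'b': 0 ⇒ 12;  out=∅∪out(12)=∅
  fail(13) 'bb': from fail(12)=0 chase 'b': 0 ⇒ 12;  out=∅∪out(12)=∅
  fail(16) 'aa': from fail(6)=0 chase 'a': 0 ⇒ 6;  out={4}∪out(6)={4}
  fail(3) 'cbc': from fail(2)=12 chase 'c': 12→0 ⇒ 1;  out=∅∪out(1)=∅
  fail(8) 'aba': from fail(7)=12 chase 'a': 12→0 ⇒ 6;  out={1}∪out(6)={1}
  fail(9) 'cbb': from fail(2)=12 chase 'b': 12 ⇒ 13;  out=∅∪out(13)=∅
  fail(14) 'bba': from fail(13)=12 chase 'a': 12→0 ⇒ 6;  out=∅∪out(6)=∅
  fail(17) 'bbb': from fail(13)=12 chase 'b': 12 ⇒ 13;  out=∅∪out(13)=∅
  fail(4) 'cbca': from fail(3)=1 chase 'a': 1→0 ⇒ 6;  out=∅∪out(6)=∅
  fail(10) 'cbbb': from fail(9)=13 chase 'b': 13 ⇒ 17;  out=∅∪out(17)=∅
  fail(15) 'bbaa': from fail(14)=6 chase 'a': 6 ⇒ 16;  out={3}∪out(16)={3,4}
  fail(18) 'bbbc': from fail(17)=13 chase 'c': 13→12→0 ⇒ 1;  out={5}∪out(1)={5}
  fail(5) 'cbcab': from fail(4)=6 chase 'b': 6 ⇒ 7;  out={0}∪out(7)={0}
  fail(11) 'cbbbc': from fail(10)=17 chase 'c': 17 ⇒ 18;  out={2}∪out(18)={2,5}

Text stream:
pos 0 'a': at 6
pos 1 'b': at 7
pos 2 'b': at 13 (fail-walked)
pos 3 'b': at 17
pos 4 'c': at 18  emit P5@[1:4]
pos 5 'b': at 2 (fail-walked)
pos 6 'b': at 9
pos 7 'a': at 14 (fail-walked)
pos 8 'a': at 15  emit P3@[5:8],P4@[7:8]
pos 9 'a': at 16 (fail-walked)  emit P4@[8:9]
pos 10 'a': at 16 (fail-walked)  emit P4@[9:10]
pos 11 'a': at 16 (fail-walked)  emit P4@[10:11]
pos 12 'a': at 16 (fail-walked)  emit P4@[11:12]
pos 13 'a': at 16 (fail-walked)  emit P4@[12:13]
pos 14 'a': at 16 (fail-walked)  emit P4@[13:14]
pos 15 'a': at 16 (fail-walked)  emit P4@[14:15]
pos 16 'b': at 7 (fail-walked)
pos 17 'a': at 8  emit P1@[15:17]
pos 18 'a': at 16 (fail-walked)  emit P4@[17:18]
pos 19 'b': at 7 (fail-walked)
pos 20 'b': at 13 (fail-walked)
pos 21 'b': at 17
pos 22 'c': at 18  emit P5@[19:22]
pos 23 'a': at 6 (fail-walked)
pos 24 'a': at 16  emit P4@[23:24]
pos 25 'b': at 7 (fail-walked)
pos 26 'a': at 8  emit P1@[24:26]
pos 27 'b': at 7 (fail-walked)
pos 28 'a': at 8  emit P1@[26:28]
pos 29 'c': at 1 (fail-walked)
pos 30 'b': at 2
pos 31 'c': at 3
pos 32 'a': at 4
pos 33 'b': at 5  emit P0@[29:33]
pos 34 'a': at 8 (fail-walked)  emit P1@[32:34]
pos 35 'b': at 7 (fail-walked)
pos 36 'b': at 13 (fail-walked)
pos 37 'c': at 1 (fail-walked)
pos 38 'b': at 2
pos 39 'b': at 9
pos 40 'b': at 10
pos 41 'b': at 17 (fail-walked)
pos 42 'c': at 18  emit P5@[39:42]
pos 43 'a': at 6 (fail-walked)
pos 44 'a': at 16  emit P4@[43:44]
pos 45 'b': at 7 (fail-walked)
pos 46 'a': at 8  emit P1@[44:46]
pos 47 'b': at 7 (fail-walked)
pos 48 'a': at 8  emit P1@[46:48]
pos 49 'b': at 7 (fail-walked)
pos 50 'b': at 13 (fail-walked)
pos 51 'b': at 17
pos 52 'b': at 17 (fail-walked)
pos 53 'c': at 18  emit P5@[50:53]
pos 54 'c': at 1 (fail-walked)
pos 55 'b': at 2
pos 56 'c': at 3
pos 57 'a': at 4
pos 58 'b': at 5  emit P0@[54:58]
pos 59 'b': at 13 (fail-walked)
pos 60 'c': at 1 (fail-walked)
pos 61 'b': at 2
pos 62 'b': at 9
pos 63 'b': at 10
pos 64 'b': at 17 (fail-walked)
pos 65 'c': at 18  emit P5@[62:65]
pos 66 'c': at 1 (fail-walked)
pos 67 'b': at 2
pos 68 'b': at 9
pos 69 'b': at 10
pos 70 'c': at 11  emit P2@[66:70],P5@[67:70]
pos 71 'c': at 1 (fail-walked)
pos 72 'a': at 6 (fail-walked)
pos 73 'c': at 1 (fail-walked)
pos 74 'a': at 6 (fail-walked)
pos 75 'a': at 16  emit P4@[74:75]
pos 76 'c': at 1 (fail-walked)
pos 77 'b': at 2

All matches (sorted): [[4,5],[8,3],[8,4],[9,4],[10,4],[11,4],[12,4],[13,4],[14,4],[15,4],[17,1],[18,4],[22,5],[24,4],[26,1],[28,1],[33,0],[34,1],[42,5],[44,4],[46,1],[48,1],[53,5],[58,0],[65,5],[70,2],[70,5],[75,4]]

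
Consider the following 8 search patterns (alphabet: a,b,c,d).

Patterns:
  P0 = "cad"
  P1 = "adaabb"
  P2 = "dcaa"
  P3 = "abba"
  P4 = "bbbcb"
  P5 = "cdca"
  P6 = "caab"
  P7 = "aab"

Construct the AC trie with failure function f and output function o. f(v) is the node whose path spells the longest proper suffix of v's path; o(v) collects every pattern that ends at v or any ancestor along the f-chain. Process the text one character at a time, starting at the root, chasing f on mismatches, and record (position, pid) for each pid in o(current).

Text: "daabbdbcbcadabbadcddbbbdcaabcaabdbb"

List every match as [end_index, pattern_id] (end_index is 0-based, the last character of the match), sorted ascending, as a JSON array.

Build:
Trie (insert patterns):
  n0 'ε': a→4 b→17 c→1 d→10
  n1 'c': a→2 d→22
  n2 'ca': a→25 d→3
  n3 'cad': ·  [P0 ends]
  n4 'a': a→27 b→14 d→5
  n5 'ad': a→6
  n6 'ada': a→7
  n7 'adaa': b→8
  n8 'adaab': b→9
  n9 'adaabb': ·  [P1 ends]
  n10 'd': c→11
  n11 'dc': a→12
  n12 'dca': a→13
  n13 'dcaa': ·  [P2 ends]
  n14 'ab': b→15
  n15 'abb': a→16
  n16 'abba': ·  [P3 ends]
  n17 'b': b→18
  n18 'bb': b→19
  n19 'bbb': c→20
  n20 'bbbc': b→21
  n21 'bbbcb': ·  [P4 ends]
  n22 'cd': c→23
  n23 'cdc': a→24
  n24 'cdca': ·  [P5 ends]
  n25 'caa': b→26
  n26 'caab': ·  [P6 ends]
  n27 'aa': b→28
  n28 'aab': ·  [P7 ends]

BFS fail/out derivation:
  fail(1) 'c': from fail(0)=0 chase 'c': 0 ⇒ 0;  out=∅∪out(0)=∅
  fail(4) 'a': from fail(0)=0 chase 'a': 0 ⇒ 0;  out=∅∪out(0)=∅
  fail(10) 'd': from fail(0)=0 chase 'd': 0 ⇒ 0;  out=∅∪out(0)=∅
  fail(17) 'b': from fail(0)=0 chase 'b': 0 ⇒ 0;  out=∅∪out(0)=∅
  fail(2) 'ca': from fail(1)=0 chase 'a': 0 ⇒ 4;  out=∅∪out(4)=∅
  fail(5) 'ad': from fail(4)=0 chase 'd': 0 ⇒ 10;  out=∅∪out(10)=∅
  fail(11) 'dc': from fail(10)=0 chase 'c': 0 ⇒ 1;  out=∅∪out(1)=∅
  fail(14) 'ab': from fail(4)=0 chase 'b': 0 ⇒ 17;  out=∅∪out(17)=∅
  fail(18) 'bb': from fail(17)=0 chase 'b': 0 ⇒ 17;  out=∅∪out(17)=∅
  fail(22) 'cd': from fail(1)=0 chase 'd': 0 ⇒ 10;  out=∅∪out(10)=∅
  fail(27) 'aa': from fail(4)=0 chase 'a': 0 ⇒ 4;  out=∅∪out(4)=∅
  fail(3) 'cad': from fail(2)=4 chase 'd': 4 ⇒ 5;  out={0}∪out(5)={0}
  fail(6) 'ada': from fail(5)=10 chase 'a': 10→0 ⇒ 4;  out=∅∪out(4)=∅
  fail(12) 'dca': from fail(11)=1 chase 'a': 1 ⇒ 2;  out=∅∪out(2)=∅
  fail(15) 'abb': from fail(14)=17 chase 'b': 17 ⇒ 18;  out=∅∪out(18)=∅
  fail(19) 'bbb': from fail(18)=17 chase 'b': 17 ⇒ 18;  out=∅∪out(18)=∅
  fail(23) 'cdc': from fail(22)=10 chase 'c': 10 ⇒ 11;  out=∅∪out(11)=∅
  fail(25) 'caa': from fail(2)=4 chase 'a': 4 ⇒ 27;  out=∅∪out(27)=∅
  fail(28) 'aab': from fail(27)=4 chase 'b': 4 ⇒ 14;  out={7}∪out(14)={7}
  fail(7) 'adaa': from fail(6)=4 chase 'a': 4 ⇒ 27;  out=∅∪out(27)=∅
  fail(13) 'dcaa': from fail(12)=2 chase 'a': 2 ⇒ 25;  out={2}∪out(25)={2}
  fail(16) 'abba': from fail(15)=18 chase 'a': 18→17→0 ⇒ 4;  out={3}∪out(4)={3}
  fail(20) 'bbbc': from fail(19)=18 chase 'c': 18→17→0 ⇒ 1;  out=∅∪out(1)=∅
  fail(24) 'cdca': from fail(23)=11 chase 'a': 11 ⇒ 12;  out={5}∪out(12)={5}
  fail(26) 'caab': from fail(25)=27 chase 'b': 27 ⇒ 28;  out={6}∪out(28)={6,7}
  fail(8) 'adaab': from fail(7)=27 chase 'b': 27 ⇒ 28;  out=∅∪out(28)={7}
  fail(21) 'bbbcb': from fail(20)=1 chase 'b': 1→0 ⇒ 17;  out={4}∪out(17)={4}
  fail(9) 'adaabb': from fail(8)=28 chase 'b': 28→14 ⇒ 15;  out={1}∪out(15)={1}

Run:
pos 0 'd': at 10
pos 1 'a': at 4 ·f
pos 2 'a': at 27
pos 3 'b': at 28  ** P7@[1:3]
pos 4 'b': at 15 ·f
pos 5 'd': at 10 ·f
pos 6 'b': at 17 ·f
pos 7 'c': at 1 ·f
pos 8 'b': at 17 ·f
pos 9 'c': at 1 ·f
pos 10 'a': at 2
pos 11 'd': at 3  ** P0@[9:11]
pos 12 'a': at 6 ·f
pos 13 'b': at 14 ·f
pos 14 'b': at 15
pos 15 'a': at 16  ** P3@[12:15]
pos 16 'd': at 5 ·f
pos 17 'c': at 11 ·f
pos 18 'd': at 22 ·f
pos 19 'd': at 10 ·f
pos 20 'b': at 17 ·f
pos 21 'b': at 18
pos 22 'b': at 19
pos 23 'd': at 10 ·f
pos 24 'c': at 11
pos 25 'a': at 12
pos 26 'a': at 13  ** P2@[23:26]
pos 27 'b': at 26 ·f  ** P6@[24:27],P7@[25:27]
pos 28 'c': at 1 ·f
pos 29 'a': at 2
pos 30 'a': at 25
pos 31 'b': at 26  ** P6@[28:31],P7@[29:31]
pos 32 'd': at 10 ·f
pos 33 'b': at 17 ·f
pos 34 'b': at 18

Result: [[3,7],[11,0],[15,3],[26,2],[27,6],[27,7],[31,6],[31,7]]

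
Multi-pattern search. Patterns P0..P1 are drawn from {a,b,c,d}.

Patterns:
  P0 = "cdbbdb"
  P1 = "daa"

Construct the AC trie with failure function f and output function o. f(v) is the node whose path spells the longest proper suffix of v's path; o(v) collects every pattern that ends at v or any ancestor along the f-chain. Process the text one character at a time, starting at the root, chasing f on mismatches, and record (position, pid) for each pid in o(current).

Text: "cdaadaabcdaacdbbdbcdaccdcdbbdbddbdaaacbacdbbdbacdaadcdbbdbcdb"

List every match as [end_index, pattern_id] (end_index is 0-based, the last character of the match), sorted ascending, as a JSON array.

Build:
Trie nodes:
  0='ε' goto c→1 d→7
  1='c' goto d→2
  2='cd' goto b→3
  3='cdb' goto b→4
  4='cdbb' goto d→5
  5='cdbbd' goto b→6
  6='cdbbdb' goto ·  ←P0
  7='d' goto a→8
  8='da' goto a→9
  9='daa' goto ·  ←P1

BFS fail/out derivation:
  fail(1) 'c': from fail(0)=0 chase 'c': 0 ⇒ 0;  out=∅∪out(0)=∅
  fail(7) 'd': from fail(0)=0 chase 'd': 0 ⇒ 0;  out=∅∪out(0)=∅
  fail(2) 'cd': from fail(1)=0 chase 'd': 0 ⇒ 7;  out=∅∪out(7)=∅
  fail(8) 'da': from fail(7)=0 chase 'a': 0 ⇒ 0;  out=∅∪out(0)=∅
  fail(3) 'cdb': from fail(2)=7 chase 'b': 7→0 ⇒ 0;  out=∅∪out(0)=∅
  fail(9) 'daa': from fail(8)=0 chase 'a': 0 ⇒ 0;  out={1}∪out(0)={1}
  fail(4) 'cdbb': from fail(3)=0 chase 'b': 0 ⇒ 0;  out=∅∪out(0)=∅
  fail(5) 'cdbbd': from fail(4)=0 chase 'd': 0 ⇒ 7;  out=∅∪out(7)=∅
  fail(6) 'cdbbdb': from fail(5)=7 chase 'b': 7→0 ⇒ 0;  out={0}∪out(0)={0}

Scan:
[0] read 'c'  n0⇒n1
[1] read 'd'  n1⇒n2
[2] read 'a'  n2⇒n8 ·f
[3] read 'a'  n8⇒n9  emit P1@[1:3]
[4] read 'd'  n9⇒n7 ·f
[5] read 'a'  n7⇒n8
[6] read 'a'  n8⇒n9  emit P1@[4:6]
[7] read 'b'  n9⇒n0 ·f
[8] read 'c'  n0⇒n1
[9] read 'd'  n1⇒n2
[10] read 'a'  n2⇒n8 ·f
[11] read 'a'  n8⇒n9  emit P1@[9:11]
[12] read 'c'  n9⇒n1 ·f
[13] read 'd'  n1⇒n2
[14] read 'b'  n2⇒n3
[15] read 'b'  n3⇒n4
[16] read 'd'  n4⇒n5
[17] read 'b'  n5⇒n6  emit P0@[12:17]
[18] read 'c'  n6⇒n1 ·f
[19] read 'd'  n1⇒n2
[20] read 'a'  n2⇒n8 ·f
[21] read 'c'  n8⇒n1 ·f
[22] read 'c'  n1⇒n1 ·f
[23] read 'd'  n1⇒n2
[24] read 'c'  n2⇒n1 ·f
[25] read 'd'  n1⇒n2
[26] read 'b'  n2⇒n3
[27] read 'b'  n3⇒n4
[28] read 'd'  n4⇒n5
[29] read 'b'  n5⇒n6  emit P0@[24:29]
[30] read 'd'  n6⇒n7 ·f
[31] read 'd'  n7⇒n7 ·f
[32] read 'b'  n7⇒n0 ·f
[33] read 'd'  n0⇒n7
[34] read 'a'  n7⇒n8
[35] read 'a'  n8⇒n9  emit P1@[33:35]
[36] read 'a'  n9⇒n0 ·f
[37] read 'c'  n0⇒n1
[38] read 'b'  n1⇒n0 ·f
[39] read 'a'  n0⇒n0
[40] read 'c'  n0⇒n1
[41] read 'd'  n1⇒n2
[42] read 'b'  n2⇒n3
[43] read 'b'  n3⇒n4
[44] read 'd'  n4⇒n5
[45] read 'b'  n5⇒n6  emit P0@[40:45]
[46] read 'a'  n6⇒n0 ·f
[47] read 'c'  n0⇒n1
[48] read 'd'  n1⇒n2
[49] read 'a'  n2⇒n8 ·f
[50] read 'a'  n8⇒n9  emit P1@[48:50]
[51] read 'd'  n9⇒n7 ·f
[52] read 'c'  n7⇒n1 ·f
[53] read 'd'  n1⇒n2
[54] read 'b'  n2⇒n3
[55] read 'b'  n3⇒n4
[56] read 'd'  n4⇒n5
[57] read 'b'  n5⇒n6  emit P0@[52:57]
[58] read 'c'  n6⇒n1 ·f
[59] read 'd'  n1⇒n2
[60] read 'b'  n2⇒n3

All matches (sorted): [[3,1],[6,1],[11,1],[17,0],[29,0],[35,1],[45,0],[50,1],[57,0]]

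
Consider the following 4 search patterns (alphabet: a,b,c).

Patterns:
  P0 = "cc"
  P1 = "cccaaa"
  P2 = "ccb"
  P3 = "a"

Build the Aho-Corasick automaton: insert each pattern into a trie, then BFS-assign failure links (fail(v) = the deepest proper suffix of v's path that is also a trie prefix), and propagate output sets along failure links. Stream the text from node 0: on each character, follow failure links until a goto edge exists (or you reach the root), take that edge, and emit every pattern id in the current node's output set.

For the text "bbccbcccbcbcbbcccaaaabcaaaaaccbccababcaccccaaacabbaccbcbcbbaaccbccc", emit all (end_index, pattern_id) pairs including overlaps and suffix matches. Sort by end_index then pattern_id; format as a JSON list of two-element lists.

Construct AC machine:
Trie nodes:
  0='ε' goto a→8 c→1
  1='c' goto c→2
  2='cc' goto b→7 c→3  ←P0
  3='ccc' goto a→4
  4='ccca' goto a→5
  5='cccaa' goto a→6
  6='cccaaa' goto ·  ←P1
  7='ccb' goto ·  ←P2
  8='a' goto ·  ←P3

BFS fail/out derivation:
  fail(1) 'c': from fail(0)=0 chase 'c': 0 ⇒ 0;  out=∅∪out(0)=∅
  fail(8) 'a': from fail(0)=0 chase 'a': 0 ⇒ 0;  out={3}∪out(0)={3}
  fail(2) 'cc': from fail(1)=0 chase 'c': 0 ⇒ 1;  out={0}∪out(1)={0}
  fail(3) 'ccc': from fail(2)=1 chase 'c': 1 ⇒ 2;  out=∅∪out(2)={0}
  fail(7) 'ccb': from fail(2)=1 chase 'b': 1→0 ⇒ 0;  out={2}∪out(0)={2}
  fail(4) 'ccca': from fail(3)=2 chase 'a': 2→1→0 ⇒ 8;  out=∅∪out(8)={3}
  fail(5) 'cccaa': from fail(4)=8 chase 'a': 8→0 ⇒ 8;  out=∅∪out(8)={3}
  fail(6) 'cccaaa': from fail(5)=8 chase 'a': 8→0 ⇒ 8;  out={1}∪out(8)={1,3}

Run:
pos 0 'b': at 0
pos 1 'b': at 0
pos 2 'c': at 1
pos 3 'c': at 2  emit P0@[2:3]
pos 4 'b': at 7  emit P2@[2:4]
pos 5 'c': at 1 ·f
pos 6 'c': at 2  emit P0@[5:6]
pos 7 'c': at 3  emit P0@[6:7]
pos 8 'b': at 7 ·f  emit P2@[6:8]
pos 9 'c': at 1 ·f
pos 10 'b': at 0 ·f
pos 11 'c': at 1
pos 12 'b': at 0 ·f
pos 13 'b': at 0
pos 14 'c': at 1
pos 15 'c': at 2  emit P0@[14:15]
pos 16 'c': at 3  emit P0@[15:16]
pos 17 'a': at 4  emit P3@[17:17]
pos 18 'a': at 5  emit P3@[18:18]
pos 19 'a': at 6  emit P1@[14:19],P3@[19:19]
pos 20 'a': at 8 ·f  emit P3@[20:20]
pos 21 'b': at 0 ·f
pos 22 'c': at 1
pos 23 'a': at 8 ·f  emit P3@[23:23]
pos 24 'a': at 8 ·f  emit P3@[24:24]
pos 25 'a': at 8 ·f  emit P3@[25:25]
pos 26 'a': at 8 ·f  emit P3@[26:26]
pos 27 'a': at 8 ·f  emit P3@[27:27]
pos 28 'c': at 1 ·f
pos 29 'c': at 2  emit P0@[28:29]
pos 30 'b': at 7  emit P2@[28:30]
pos 31 'c': at 1 ·f
pos 32 'c': at 2  emit P0@[31:32]
pos 33 'a': at 8 ·f  emit P3@[33:33]
pos 34 'b': at 0 ·f
pos 35 'a': at 8  emit P3@[35:35]
pos 36 'b': at 0 ·f
pos 37 'c': at 1
pos 38 'a': at 8 ·f  emit P3@[38:38]
pos 39 'c': at 1 ·f
pos 40 'c': at 2  emit P0@[39:40]
pos 41 'c': at 3  emit P0@[40:41]
pos 42 'c': at 3 ·f  emit P0@[41:42]
pos 43 'a': at 4  emit P3@[43:43]
pos 44 'a': at 5  emit P3@[44:44]
pos 45 'a': at 6  emit P1@[40:45],P3@[45:45]
pos 46 'c': at 1 ·f
pos 47 'a': at 8 ·f  emit P3@[47:47]
pos 48 'b': at 0 ·f
pos 49 'b': at 0
pos 50 'a': at 8  emit P3@[50:50]
pos 51 'c': at 1 ·f
pos 52 'c': at 2  emit P0@[51:52]
pos 53 'b': at 7  emit P2@[51:53]
pos 54 'c': at 1 ·f
pos 55 'b': at 0 ·f
pos 56 'c': at 1
pos 57 'b': at 0 ·f
pos 58 'b': at 0
pos 59 'a': at 8  emit P3@[59:59]
pos 60 'a': at 8 ·f  emit P3@[60:60]
pos 61 'c': at 1 ·f
pos 62 'c': at 2  emit P0@[61:62]
pos 63 'b': at 7  emit P2@[61:63]
pos 64 'c': at 1 ·f
pos 65 'c': at 2  emit P0@[64:65]
pos 66 'c': at 3  emit P0@[65:66]

Result: [[3,0],[4,2],[6,0],[7,0],[8,2],[15,0],[16,0],[17,3],[18,3],[19,1],[19,3],[20,3],[23,3],[24,3],[25,3],[26,3],[27,3],[29,0],[30,2],[32,0],[33,3],[35,3],[38,3],[40,0],[41,0],[42,0],[43,3],[44,3],[45,1],[45,3],[47,3],[50,3],[52,0],[53,2],[59,3],[60,3],[62,0],[63,2],[65,0],[66,0]]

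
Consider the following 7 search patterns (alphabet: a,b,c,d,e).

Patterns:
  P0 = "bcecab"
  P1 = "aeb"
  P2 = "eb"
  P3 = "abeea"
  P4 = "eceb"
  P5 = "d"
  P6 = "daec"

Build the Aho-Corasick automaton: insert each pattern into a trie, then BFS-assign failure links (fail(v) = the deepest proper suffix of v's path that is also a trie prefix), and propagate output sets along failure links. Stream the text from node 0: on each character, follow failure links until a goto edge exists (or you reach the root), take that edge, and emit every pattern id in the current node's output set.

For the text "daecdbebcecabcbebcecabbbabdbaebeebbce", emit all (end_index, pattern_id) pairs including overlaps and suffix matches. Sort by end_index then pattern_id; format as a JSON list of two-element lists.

Build:
Trie (insert patterns):
  0='ε' goto a→7 b→1 d→19 e→10
  1='b' goto c→2
  2='bc' goto e→3
  3='bce' goto c→4
  4='bcec' goto a→5
  5='bceca' goto b→6
  6='bcecab' goto ·  [P0 ends]
  7='a' goto b→12 e→8
  8='ae' goto b→9
  9='aeb' goto ·  [P1 ends]
  10='e' goto b→11 c→16
  11='eb' goto ·  [P2 ends]
  12='ab' goto e→13
  13='abe' goto e→14
  14='abee' goto a→15
  15='abeea' goto ·  [P3 ends]
  16='ec' goto e→17
  17='ece' goto b→18
  18='eceb' goto ·  [P4 ends]
  19='d' goto a→20  [P5 ends]
  20='da' goto e→21
  21='dae' goto c→22
  22='daec' goto ·  [P6 ends]

Failure links (BFS by depth):
  fail(1) 'b': from fail(0)=0 chase 'b': 0 ⇒ 0;  out=∅∪out(0)=∅
  fail(7) 'a': from fail(0)=0 chase 'a': 0 ⇒ 0;  out=∅∪out(0)=∅
  fail(10) 'e': from fail(0)=0 chase 'e': 0 ⇒ 0;  out=∅∪out(0)=∅
  fail(19) 'd': from fail(0)=0 chase 'd': 0 ⇒ 0;  out={5}∪out(0)={5}
  fail(2) 'bc': from fail(1)=0 chase 'c': 0 ⇒ 0;  out=∅∪out(0)=∅
  fail(8) 'ae': from fail(7)=0 chase 'e': 0 ⇒ 10;  out=∅∪out(10)=∅
  fail(11) 'eb': from fail(10)=0 chase 'b': 0 ⇒ 1;  out={2}∪out(1)={2}
  fail(12) 'ab': from fail(7)=0 chase 'b': 0 ⇒ 1;  out=∅∪out(1)=∅
  fail(16) 'ec': from fail(10)=0 chase 'c': 0 ⇒ 0;  out=∅∪out(0)=∅
  fail(20) 'da': from fail(19)=0 chase 'a': 0 ⇒ 7;  out=∅∪out(7)=∅
  fail(3) 'bce': from fail(2)=0 chase 'e': 0 ⇒ 10;  out=∅∪out(10)=∅
  fail(9) 'aeb': from fail(8)=10 chase 'b': 10 ⇒ 11;  out={1}∪out(11)={1,2}
  fail(13) 'abe': from fail(12)=1 chase 'e': 1→0 ⇒ 10;  out=∅∪out(10)=∅
  fail(17) 'ece': from fail(16)=0 chase 'e': 0 ⇒ 10;  out=∅∪out(10)=∅
  fail(21) 'dae': from fail(20)=7 chase 'e': 7 ⇒ 8;  out=∅∪out(8)=∅
  fail(4) 'bcec': from fail(3)=10 chase 'c': 10 ⇒ 16;  out=∅∪out(16)=∅
  fail(14) 'abee': from fail(13)=10 chase 'e': 10→0 ⇒ 10;  out=∅∪out(10)=∅
  fail(18) 'eceb': from fail(17)=10 chase 'b': 10 ⇒ 11;  out={4}∪out(11)={2,4}
  fail(22) 'daec': from fail(21)=8 chase 'c': 8→10 ⇒ 16;  out={6}∪out(16)={6}
  fail(5) 'bceca': from fail(4)=16 chase 'a': 16→0 ⇒ 7;  out=∅∪out(7)=∅
  fail(15) 'abeea': from fail(14)=10 chase 'a': 10→0 ⇒ 7;  out={3}∪out(7)={3}
  fail(6) 'bcecab': from fail(5)=7 chase 'b': 7 ⇒ 12;  out={0}∪out(12)={0}

Scan:
pos 0 'd': at 19  emit P5@[0:0]
pos 1 'a': at 20
pos 2 'e': at 21
pos 3 'c': at 22  emit P6@[0:3]
pos 4 'd': at 19 ·f  emit P5@[4:4]
pos 5 'b': at 1 ·f
pos 6 'e': at 10 ·f
pos 7 'b': at 11  emit P2@[6:7]
pos 8 'c': at 2 ·f
pos 9 'e': at 3
pos 10 'c': at 4
pos 11 'a': at 5
pos 12 'b': at 6  emit P0@[7:12]
pos 13 'c': at 2 ·f
pos 14 'b': at 1 ·f
pos 15 'e': at 10 ·f
pos 16 'b': at 11  emit P2@[15:16]
pos 17 'c': at 2 ·f
pos 18 'e': at 3
pos 19 'c': at 4
pos 20 'a': at 5
pos 21 'b': at 6  emit P0@[16:21]
pos 22 'b': at 1 ·f
pos 23 'b': at 1 ·f
pos 24 'a': at 7 ·f
pos 25 'b': at 12
pos 26 'd': at 19 ·f  emit P5@[26:26]
pos 27 'b': at 1 ·f
pos 28 'a': at 7 ·f
pos 29 'e': at 8
pos 30 'b': at 9  emit P1@[28:30],P2@[29:30]
pos 31 'e': at 10 ·f
pos 32 'e': at 10 ·f
pos 33 'b': at 11  emit P2@[32:33]
pos 34 'b': at 1 ·f
pos 35 'c': at 2
pos 36 'e': at 3

Matches: [[0,5],[3,6],[4,5],[7,2],[12,0],[16,2],[21,0],[26,5],[30,1],[30,2],[33,2]]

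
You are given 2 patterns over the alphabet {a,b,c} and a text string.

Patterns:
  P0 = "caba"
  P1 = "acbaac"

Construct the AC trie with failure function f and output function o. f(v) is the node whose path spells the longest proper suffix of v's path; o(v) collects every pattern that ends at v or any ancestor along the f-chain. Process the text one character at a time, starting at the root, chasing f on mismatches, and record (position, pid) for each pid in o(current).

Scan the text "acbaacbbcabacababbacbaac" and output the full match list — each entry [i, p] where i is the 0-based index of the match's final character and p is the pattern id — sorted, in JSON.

Build automaton:
Trie nodes:
  0='ε' goto a→5 c→1
  1='c' goto a→2
  2='ca' goto b→3
  3='cab' goto a→4
  4='caba' goto ·  ←P0
  5='a' goto c→6
  6='ac' goto b→7
  7='acb' goto a→8
  8='acba' goto a→9
  9='acbaa' goto c→10
  10='acbaac' goto ·  ←P1

Failure links (BFS by depth):
  fail(1) 'c': from fail(0)=0 chase 'c': 0 ⇒ 0;  out=∅∪out(0)=∅
  fail(5) 'a': from fail(0)=0 chase 'a': 0 ⇒ 0;  out=∅∪out(0)=∅
  fail(2) 'ca': from fail(1)=0 chase 'a': 0 ⇒ 5;  out=∅∪out(5)=∅
  fail(6) 'ac': from fail(5)=0 chase 'c': 0 ⇒ 1;  out=∅∪out(1)=∅
  fail(3) 'cab': from fail(2)=5 chase 'b': 5→0 ⇒ 0;  out=∅∪out(0)=∅
  fail(7) 'acb': from fail(6)=1 chase 'b': 1→0 ⇒ 0;  out=∅∪out(0)=∅
  fail(4) 'caba': from fail(3)=0 chase 'a': 0 ⇒ 5;  out={0}∪out(5)={0}
  fail(8) 'acba': from fail(7)=0 chase 'a': 0 ⇒ 5;  out=∅∪out(5)=∅
  fail(9) 'acbaa': from fail(8)=5 chase 'a': 5→0 ⇒ 5;  out=∅∪out(5)=∅
  fail(10) 'acbaac': from fail(9)=5 chase 'c': 5 ⇒ 6;  out={1}∪out(6)={1}

Text stream:
[0] read 'a'  n0⇒n5
[1] read 'c'  n5⇒n6
[2] read 'b'  n6⇒n7
[3] read 'a'  n7⇒n8
[4] read 'a'  n8⇒n9
[5] read 'c'  n9⇒n10  ** P1@[0:5]
[6] read 'b'  n10⇒n7 (fail-walked)
[7] read 'b'  n7⇒n0 (fail-walked)
[8] read 'c'  n0⇒n1
[9] read 'a'  n1⇒n2
[10] read 'b'  n2⇒n3
[11] read 'a'  n3⇒n4  ** P0@[8:11]
[12] read 'c'  n4⇒n6 (fail-walked)
[13] read 'a'  n6⇒n2 (fail-walked)
[14] read 'b'  n2⇒n3
[15] read 'a'  n3⇒n4  ** P0@[12:15]
[16] read 'b'  n4⇒n0 (fail-walked)
[17] read 'b'  n0⇒n0
[18] read 'a'  n0⇒n5
[19] read 'c'  n5⇒n6
[20] read 'b'  n6⇒n7
[21] read 'a'  n7⇒n8
[22] read 'a'  n8⇒n9
[23] read 'c'  n9⇒n10  ** P1@[18:23]

Result: [[5,1],[11,0],[15,0],[23,1]]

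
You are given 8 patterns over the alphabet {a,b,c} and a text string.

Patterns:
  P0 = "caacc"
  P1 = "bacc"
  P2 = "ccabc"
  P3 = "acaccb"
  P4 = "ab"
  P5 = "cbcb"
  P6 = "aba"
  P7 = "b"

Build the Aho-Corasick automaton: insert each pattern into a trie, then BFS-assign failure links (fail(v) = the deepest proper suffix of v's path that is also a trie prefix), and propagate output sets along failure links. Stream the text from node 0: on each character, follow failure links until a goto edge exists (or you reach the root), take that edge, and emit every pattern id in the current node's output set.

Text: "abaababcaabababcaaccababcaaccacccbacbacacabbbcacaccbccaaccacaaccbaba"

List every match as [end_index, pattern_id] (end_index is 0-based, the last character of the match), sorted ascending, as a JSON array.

Build automaton:
Trie (insert patterns):
  n0 'ε': a→14 b→6 c→1
  n1 'c': a→2 b→21 c→10
  n2 'ca': a→3
  n3 'caa': c→4
  n4 'caac': c→5
  n5 'caacc': ·  ←P0
  n6 'b': a→7  ←P7
  n7 'ba': c→8
  n8 'bac': c→9
  n9 'bacc': ·  ←P1
  n10 'cc': a→11
  n11 'cca': b→12
  n12 'ccab': c→13
  n13 'ccabc': ·  ←P2
  n14 'a': b→20 c→15
  n15 'ac': a→16
  n16 'aca': c→17
  n17 'acac': c→18
  n18 'acacc': b→19
  n19 'acaccb': ·  ←P3
  n20 'ab': a→24  ←P4
  n21 'cb': c→22
  n22 'cbc': b→23
  n23 'cbcb': ·  ←P5
  n24 'aba': ·  ←P6

BFS fail/out derivation:
  n1('c'): parent n0 fail=0; on 'c' 0 → fail=0;  out ∅∪∅=∅
  n6('b'): parent n0 fail=0; on 'b' 0 → fail=0;  out {7}∪∅={7}
  n14('a'): parent n0 fail=0; on 'a' 0 → fail=0;  out ∅∪∅=∅
  n2('ca'): parent n1 fail=0; on 'a' 0 → fail=14;  out ∅∪∅=∅
  n7('ba'): parent n6 fail=0; on 'a' 0 → fail=14;  out ∅∪∅=∅
  n10('cc'): parent n1 fail=0; on 'c' 0 → fail=1;  out ∅∪∅=∅
  n15('ac'): parent n14 fail=0; on 'c' 0 → fail=1;  out ∅∪∅=∅
  n20('ab'): parent n14 fail=0; on 'b' 0 → fail=6;  out {4}∪{7}={4,7}
  n21('cb'): parent n1 fail=0; on 'b' 0 → fail=6;  out ∅∪{7}={7}
  n3('caa'): parent n2 fail=14; on 'a' 14→0 → fail=14;  out ∅∪∅=∅
  n8('bac'): parent n7 fail=14; on 'c' 14 → fail=15;  out ∅∪∅=∅
  n11('cca'): parent n10 fail=1; on 'a' 1 → fail=2;  out ∅∪∅=∅
  n16('aca'): parent n15 fail=1; on 'a' 1 → fail=2;  out ∅∪∅=∅
  n22('cbc'): parent n21 fail=6; on 'c' 6→0 → fail=1;  out ∅∪∅=∅
  n24('aba'): parent n20 fail=6; on 'a' 6 → fail=7;  out {6}∪∅={6}
  n4('caac'): parent n3 fail=14; on 'c' 14 → fail=15;  out ∅∪∅=∅
  n9('bacc'): parent n8 fail=15; on 'c' 15→1 → fail=10;  out {1}∪∅={1}
  n12('ccab'): parent n11 fail=2; on 'b' 2→14 → fail=20;  out ∅∪{4,7}={4,7}
  n17('acac'): parent n16 fail=2; on 'c' 2→14 → fail=15;  out ∅∪∅=∅
  n23('cbcb'): parent n22 fail=1; on 'b' 1 → fail=21;  out {5}∪{7}={5,7}
  n5('caacc'): parent n4 fail=15; on 'c' 15→1 → fail=10;  out {0}∪∅={0}
  n13('ccabc'): parent n12 fail=20; on 'c' 20→6→0 → fail=1;  out {2}∪∅={2}
  n18('acacc'): parent n17 fail=15; on 'c' 15→1 → fail=10;  out ∅∪∅=∅
  n19('acaccb'): parent n18 fail=10; on 'b' 10→1 → fail=21;  out {3}∪{7}={3,7}

Scan:
pos 0 'a': at 14
pos 1 'b': at 20  ** P4@[0:1],P7@[1:1]
pos 2 'a': at 24  ** P6@[0:2]
pos 3 'a': at 14 (via fail)
pos 4 'b': at 20  ** P4@[3:4],P7@[4:4]
pos 5 'a': at 24  ** P6@[3:5]
pos 6 'b': at 20 (via fail)  ** P4@[5:6],P7@[6:6]
pos 7 'c': at 1 (via fail)
pos 8 'a': at 2
pos 9 'a': at 3
pos 10 'b': at 20 (via fail)  ** P4@[9:10],P7@[10:10]
pos 11 'a': at 24  ** P6@[9:11]
pos 12 'b': at 20 (via fail)  ** P4@[11:12],P7@[12:12]
pos 13 'a': at 24  ** P6@[11:13]
pos 14 'b': at 20 (via fail)  ** P4@[13:14],P7@[14:14]
pos 15 'c': at 1 (via fail)
pos 16 'a': at 2
pos 17 'a': at 3
pos 18 'c': at 4
pos 19 'c': at 5  ** P0@[15:19]
pos 20 'a': at 11 (via fail)
pos 21 'b': at 12  ** P4@[20:21],P7@[21:21]
pos 22 'a': at 24 (via fail)  ** P6@[20:22]
pos 23 'b': at 20 (via fail)  ** P4@[22:23],P7@[23:23]
pos 24 'c': at 1 (via fail)
pos 25 'a': at 2
pos 26 'a': at 3
pos 27 'c': at 4
pos 28 'c': at 5  ** P0@[24:28]
pos 29 'a': at 11 (via fail)
pos 30 'c': at 15 (via fail)
pos 31 'c': at 10 (via fail)
pos 32 'c': at 10 (via fail)
pos 33 'b': at 21 (via fail)  ** P7@[33:33]
pos 34 'a': at 7 (via fail)
pos 35 'c': at 8
pos 36 'b': at 21 (via fail)  ** P7@[36:36]
pos 37 'a': at 7 (via fail)
pos 38 'c': at 8
pos 39 'a': at 16 (via fail)
pos 40 'c': at 17
pos 41 'a': at 16 (via fail)
pos 42 'b': at 20 (via fail)  ** P4@[41:42],P7@[42:42]
pos 43 'b': at 6 (via fail)  ** P7@[43:43]
pos 44 'b': at 6 (via fail)  ** P7@[44:44]
pos 45 'c': at 1 (via fail)
pos 46 'a': at 2
pos 47 'c': at 15 (via fail)
pos 48 'a': at 16
pos 49 'c': at 17
pos 50 'c': at 18
pos 51 'b': at 19  ** P3@[46:51],P7@[51:51]
pos 52 'c': at 22 (via fail)
pos 53 'c': at 10 (via fail)
pos 54 'a': at 11
pos 55 'a': at 3 (via fail)
pos 56 'c': at 4
pos 57 'c': at 5  ** P0@[53:57]
pos 58 'a': at 11 (via fail)
pos 59 'c': at 15 (via fail)
pos 60 'a': at 16
pos 61 'a': at 3 (via fail)
pos 62 'c': at 4
pos 63 'c': at 5  ** P0@[59:63]
pos 64 'b': at 21 (via fail)  ** P7@[64:64]
pos 65 'a': at 7 (via fail)
pos 66 'b': at 20 (via fail)  ** P4@[65:66],P7@[66:66]
pos 67 'a': at 24  ** P6@[65:67]

Result: [[1,4],[1,7],[2,6],[4,4],[4,7],[5,6],[6,4],[6,7],[10,4],[10,7],[11,6],[12,4],[12,7],[13,6],[14,4],[14,7],[19,0],[21,4],[21,7],[22,6],[23,4],[23,7],[28,0],[33,7],[36,7],[42,4],[42,7],[43,7],[44,7],[51,3],[51,7],[57,0],[63,0],[64,7],[66,4],[66,7],[67,6]]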